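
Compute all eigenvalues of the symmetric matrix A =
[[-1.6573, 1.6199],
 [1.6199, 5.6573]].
sigma(A) ≈ {-2, 6}

A is real symmetric, so its spectrum consists of real eigenvalues. Expanding the characteristic polynomial of the displayed matrix gives
  det(λ I - A) = p(λ) = λ^2 + (-4)λ + (-12).
Solving p(λ) = 0 yields eigenvalues ≈ -2, 6. (A is shown rounded to 4 decimals, so these recover the underlying integer eigenvalues to within that precision.)
Verification: the trace of A = 4 equals the sum of eigenvalues 4, and det(A) ≈ -11.9999 matches the eigenvalue product -12.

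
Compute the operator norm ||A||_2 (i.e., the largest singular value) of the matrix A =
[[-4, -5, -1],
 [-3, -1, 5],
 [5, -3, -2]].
||A||_2 ≈ 7.9832 (= sqrt(largest eigenvalue of A^T A))

||A||_2 = sigma_max(A) = sqrt(lambda_max(A^T A)). Form the symmetric matrix M = A^T A =
[[50, 8, -21],
 [8, 35, 6],
 [-21, 6, 30]].
Its characteristic polynomial (trace, sum of principal 2x2 minors, determinant of M give the coefficients) is
  p(λ) = det(λ I - M) = λ^3 - 115λ^2 + 3759λ - 31329.
No integer candidate from the rational root theorem (±divisors of 31329) is a root, so the roots are irrational. The cubic discriminant is Δ = 1094805072 > 0, so there are three distinct real roots. p(12) = -1053 and p(13) = 300 have opposite signs, so a root lies in (12, 13); Newton's method refines it to λ ≈ 12.7681. p(38) = 325 and p(39) = -324 have opposite signs, so a root lies in (38, 39); Newton's method refines it to λ ≈ 38.5006. p(63) = -900 and p(64) = 351 have opposite signs, so a root lies in (63, 64); Newton's method refines it to λ ≈ 63.7313. Check (Vieta): the three roots sum to 115, matching tr M = 115.
So the eigenvalues of A^T A are ≈ 12.7681, 38.5006, 63.7313 (all ≥ 0, as they must be for A^T A). The largest is λ_max ≈ 63.7313, hence ||A||_2 = sqrt(λ_max) ≈ 7.9832.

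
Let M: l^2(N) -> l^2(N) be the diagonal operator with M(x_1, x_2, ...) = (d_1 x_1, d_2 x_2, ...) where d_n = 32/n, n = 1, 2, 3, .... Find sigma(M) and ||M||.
sigma(M) = {32/n : n ≥ 1} ∪ {0}; ||M|| = 32

A bounded diagonal operator on l^2 with diagonal entries d_n has spectrum equal to the closure of {d_n : n ≥ 1}: every d_n is an eigenvalue (with eigenvector e_n), so {d_n} ⊂ sigma(M); the spectrum is closed, so its closure is too; and for lambda not in the closure, (M - lambda I) has bounded inverse (the diagonal entries 1/(d_n - lambda) are bounded). For our sequence d_n = 32/n, n = 1, 2, 3, ...:
  - {d_n} = {32/n : n ≥ 1}; the only limit point is 0
  - closure = {32/n : n ≥ 1} ∪ {0}
For the norm: a diagonal operator has ||M|| = sup_n |d_n|. Here d_n = 32/n is positive and decreasing, so sup_n |d_n| = d_1 = 32. So ||M|| = 32.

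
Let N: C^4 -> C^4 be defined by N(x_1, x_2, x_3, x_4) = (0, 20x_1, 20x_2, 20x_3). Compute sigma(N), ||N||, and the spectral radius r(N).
sigma(N) = {0}; ||N|| = 20; r(N) = 0. (N is nilpotent with N^4 = 0.)

On C^4, N is a strictly lower-triangular matrix with 20 on the subdiagonal and zeros elsewhere, so its characteristic polynomial is lambda^4 and every eigenvalue is 0: sigma(N) = {0}. For the operator norm, N e_i = 20e_{i+1} for i = 1, ..., 3 and N e_4 = 0, so the singular values of N are 20 (with multiplicity 3) and 0; hence ||N|| = 20. The spectral radius r(N) = max|lambda| = 0. Note ||N|| > r(N) — characteristic of non-normal nilpotent operators. Indeed N^4 = 0.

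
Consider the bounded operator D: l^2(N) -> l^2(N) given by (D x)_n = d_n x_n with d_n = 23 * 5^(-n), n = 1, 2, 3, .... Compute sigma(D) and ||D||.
sigma(D) = {23 * 5^(-n) : n ≥ 1} ∪ {0}; ||D|| = 23/5

A bounded diagonal operator on l^2 with diagonal entries d_n has spectrum equal to the closure of {d_n : n ≥ 1}: every d_n is an eigenvalue (with eigenvector e_n), so {d_n} ⊂ sigma(D); the spectrum is closed, so its closure is too; and for lambda not in the closure, (D - lambda I) has bounded inverse (the diagonal entries 1/(d_n - lambda) are bounded). For our sequence d_n = 23 * 5^(-n), n = 1, 2, 3, ...:
  - {d_n} = {23 * 5^(-n) : n ≥ 1}; the only limit point is 0
  - closure = {23 * 5^(-n) : n ≥ 1} ∪ {0}
For the norm: a diagonal operator has ||D|| = sup_n |d_n|. Here d_n = 23 * 5^(-n) is positive and decreasing, so sup_n |d_n| = d_1 = 23/5. So ||D|| = 23/5.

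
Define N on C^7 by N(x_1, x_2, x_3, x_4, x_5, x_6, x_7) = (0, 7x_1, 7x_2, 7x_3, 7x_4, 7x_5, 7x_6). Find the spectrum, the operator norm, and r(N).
sigma(N) = {0}; ||N|| = 7; r(N) = 0. (N is nilpotent with N^7 = 0.)

On C^7, N is a strictly lower-triangular matrix with 7 on the subdiagonal and zeros elsewhere, so its characteristic polynomial is lambda^7 and every eigenvalue is 0: sigma(N) = {0}. For the operator norm, N e_i = 7e_{i+1} for i = 1, ..., 6 and N e_7 = 0, so the singular values of N are 7 (with multiplicity 6) and 0; hence ||N|| = 7. The spectral radius r(N) = max|lambda| = 0. Note ||N|| > r(N) — characteristic of non-normal nilpotent operators. Indeed N^7 = 0.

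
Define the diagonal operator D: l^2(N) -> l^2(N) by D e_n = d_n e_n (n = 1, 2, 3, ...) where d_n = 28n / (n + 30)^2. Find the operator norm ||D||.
||D|| = 7/30 (attained at n = 30)

For D diagonal, ||D|| = sup_n |d_n|. Treat f(x) = 28x / (x + 30)^2 for real x > 0. By the quotient rule, f'(x) = 28(30 - x)/(x + 30)^3, which is positive for x < 30 and negative for x > 30. So f has a unique maximum at x = 30, and since 30 is a positive integer, the supremum over n ≥ 1 is attained at n = 30: d_30 = 28·30/(30 + 30)^2 = 28·30/3600 = 7/30. Hence ||D|| = 7/30.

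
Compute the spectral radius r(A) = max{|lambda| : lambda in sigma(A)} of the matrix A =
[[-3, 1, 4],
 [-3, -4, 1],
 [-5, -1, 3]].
r(A) ≈ 3.3894

The eigenvalues of A are the roots of its characteristic polynomial. With M = A (coefficients from the trace, the sum of principal 2x2 minors, and det A):
  p(λ) = det(λ I - M) = λ^3 + 4λ^2 + 15λ + 31.
No integer candidate from the rational root theorem (±divisors of 31) is a root, so the roots are irrational. The cubic discriminant is Δ = -10303 < 0, so there is one real root and a complex-conjugate pair. p(-3) = -5 and p(-2) = 9 have opposite signs, so a root lies in (-3, -2); Newton's method refines it to λ ≈ -2.6985. Dividing out (λ - (-2.6985)) leaves approximately λ^2 + 1.3015λ + 11.4879. For λ^2 + 1.3015λ + 11.4879 the discriminant is -44.2577. It is negative, so the remaining roots are the complex-conjugate pair λ ≈ -0.6508 ± 3.3263i. Their product equals the constant term, so |λ|^2 ≈ 11.4879 and |λ| ≈ 3.3894.
Thus the eigenvalues (to 4 decimals) are -2.6985 (modulus 2.6985); -0.6508 ± 3.3263i (modulus 3.3894). The spectral radius is the largest modulus: r(A) ≈ 3.3894. (Cross-check: r(A) ≤ ||A||_2 ≈ 8.3077; equality holds whenever A is normal, though it can also hold for some non-normal A.)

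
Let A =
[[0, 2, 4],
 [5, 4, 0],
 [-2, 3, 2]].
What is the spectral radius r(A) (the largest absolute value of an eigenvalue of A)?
r(A) ≈ 6.7062

The eigenvalues of A are the roots of its characteristic polynomial. With M = A (coefficients from the trace, the sum of principal 2x2 minors, and det A):
  p(λ) = det(λ I - M) = λ^3 - 6λ^2 + 6λ - 72.
No integer candidate from the rational root theorem (±divisors of 72) is a root, so the roots are irrational. The cubic discriminant is Δ = -155088 < 0, so there is one real root and a complex-conjugate pair. p(6) = -36 and p(7) = 19 have opposite signs, so a root lies in (6, 7); Newton's method refines it to λ ≈ 6.7062. Dividing out (λ - (6.7062)) leaves approximately λ^2 + 0.7062λ + 10.7363. For λ^2 + 0.7062λ + 10.7363 the discriminant is -42.4463. It is negative, so the remaining roots are the complex-conjugate pair λ ≈ -0.3531 ± 3.2575i. Their product equals the constant term, so |λ|^2 ≈ 10.7363 and |λ| ≈ 3.2766.
Thus the eigenvalues (to 4 decimals) are 6.7062 (modulus 6.7062); -0.3531 ± 3.2575i (modulus 3.2766). The spectral radius is the largest modulus: r(A) ≈ 6.7062. (Cross-check: r(A) ≤ ||A||_2 ≈ 6.7439; equality holds whenever A is normal, though it can also hold for some non-normal A.)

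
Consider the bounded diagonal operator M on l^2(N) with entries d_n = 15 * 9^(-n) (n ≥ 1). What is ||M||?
||M|| = 5/3 (attained at n = 1)

For M diagonal, ||M|| = sup_n |d_n|. The sequence d_n = 15 * 9^(-n) is positive and strictly decreasing (ratio 9^(-1) < 1), so the supremum is d_1 = 15/9 = 5/3. Hence ||M|| = 5/3.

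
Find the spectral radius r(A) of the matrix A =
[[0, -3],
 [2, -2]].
r(A) = sqrt(6) ≈ 2.4495

The eigenvalues of A are the roots of its characteristic polynomial. With M = A (coefficients from the trace and determinant):
  p(λ) = det(λ I - M) = λ^2 + 2λ + 6.
For λ^2 + 2λ + 6 the discriminant is -20. It is negative, so the roots are the complex-conjugate pair λ = -1 ± (sqrt(20)/2) i ≈ -1 ± 2.2361i. For a conjugate pair the product of the roots equals the constant term, so |λ|^2 = 6 and |λ| = sqrt(6) ≈ 2.4495.
Thus the eigenvalues (to 4 decimals) are -1 ± 2.2361i (modulus 2.4495). The spectral radius is the largest modulus: r(A) = sqrt(6) ≈ 2.4495. (Cross-check: r(A) ≤ ||A||_2 ≈ 3.8106; equality holds whenever A is normal, though it can also hold for some non-normal A.)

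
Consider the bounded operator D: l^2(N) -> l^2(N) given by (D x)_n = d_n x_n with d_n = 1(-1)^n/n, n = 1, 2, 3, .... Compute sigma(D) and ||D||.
sigma(D) = {1(-1)^n/n : n ≥ 1} ∪ {0}; ||D|| = 1

A bounded diagonal operator on l^2 with diagonal entries d_n has spectrum equal to the closure of {d_n : n ≥ 1}: every d_n is an eigenvalue (with eigenvector e_n), so {d_n} ⊂ sigma(D); the spectrum is closed, so its closure is too; and for lambda not in the closure, (D - lambda I) has bounded inverse (the diagonal entries 1/(d_n - lambda) are bounded). For our sequence d_n = 1(-1)^n/n, n = 1, 2, 3, ...:
  - {d_n} = {1(-1)^n/n : n ≥ 1}; the only limit point is 0
  - closure = {1(-1)^n/n : n ≥ 1} ∪ {0}
For the norm: a diagonal operator has ||D|| = sup_n |d_n|. Here |d_n| = 1/n is decreasing, so sup_n |d_n| = |d_1| = 1. So ||D|| = 1.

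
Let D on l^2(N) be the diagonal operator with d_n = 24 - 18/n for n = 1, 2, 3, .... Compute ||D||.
||D|| = 24

For a diagonal operator on l^2 with entries d_n, ||D|| = sup_n |d_n|. Here d_1 = 6, d_2 = 15, ..., and d_n = 24 - 18/n increases monotonically toward 24. All terms lie in [6, 24), so |d_n| = d_n and the supremum is the limit 24, which is not attained by any individual d_n. Hence ||D|| = 24.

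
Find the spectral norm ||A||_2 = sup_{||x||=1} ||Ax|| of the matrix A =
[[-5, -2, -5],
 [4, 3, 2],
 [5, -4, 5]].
||A||_2 ≈ 10.8778 (= sqrt(largest eigenvalue of A^T A))

||A||_2 = sigma_max(A) = sqrt(lambda_max(A^T A)). Form the symmetric matrix M = A^T A =
[[66, 2, 58],
 [2, 29, -4],
 [58, -4, 54]].
Its characteristic polynomial (trace, sum of principal 2x2 minors, determinant of M give the coefficients) is
  p(λ) = det(λ I - M) = λ^3 - 149λ^2 + 3660λ - 3600.
No integer candidate from the rational root theorem (±divisors of 3600) is a root, so the roots are irrational. The cubic discriminant is Δ = 88637778000 > 0, so there are three distinct real roots. p(1) = -88 and p(2) = 3132 have opposite signs, so a root lies in (1, 2); Newton's method refines it to λ ≈ 1.0262. p(29) = 1620 and p(30) = -900 have opposite signs, so a root lies in (29, 30); Newton's method refines it to λ ≈ 29.6483. p(118) = -3364 and p(119) = 7110 have opposite signs, so a root lies in (118, 119); Newton's method refines it to λ ≈ 118.3255. Check (Vieta): the three roots sum to 149, matching tr M = 149.
So the eigenvalues of A^T A are ≈ 1.0262, 29.6483, 118.3255 (all ≥ 0, as they must be for A^T A). The largest is λ_max ≈ 118.3255, hence ||A||_2 = sqrt(λ_max) ≈ 10.8778.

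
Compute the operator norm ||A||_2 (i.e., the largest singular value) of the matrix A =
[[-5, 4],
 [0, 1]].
||A||_2 = sqrt((42 + sqrt(1664))/2) ≈ 6.434 (= sqrt(largest eigenvalue of A^T A))

||A||_2 = sigma_max(A) = sqrt(lambda_max(A^T A)). Form the symmetric matrix M = A^T A =
[[25, -20],
 [-20, 17]].
Its characteristic polynomial (trace, determinant of M give the coefficients) is
  p(λ) = det(λ I - M) = λ^2 - 42λ + 25.
For λ^2 - 42λ + 25 the discriminant is 1664. It is nonnegative but not a perfect square, so the roots are real and irrational: λ = (42 ± sqrt(1664))/2 ≈ 41.3961, 0.6039.
So the eigenvalues of A^T A are ≈ 0.6039, 41.3961 (all ≥ 0, as they must be for A^T A). The largest is λ_max = (42 + sqrt(1664))/2 ≈ 41.3961, hence ||A||_2 = sqrt(λ_max) = sqrt((42 + sqrt(1664))/2) ≈ 6.434.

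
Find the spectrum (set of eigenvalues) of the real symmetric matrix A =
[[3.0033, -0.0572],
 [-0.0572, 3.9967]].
sigma(A) ≈ {3, 4}

A is real symmetric, so its spectrum consists of real eigenvalues. Expanding the characteristic polynomial of the displayed matrix gives
  det(λ I - A) = p(λ) = λ^2 + (-7)λ + (12).
Solving p(λ) = 0 yields eigenvalues ≈ 3, 4. (A is shown rounded to 4 decimals, so these recover the underlying integer eigenvalues to within that precision.)
Verification: the trace of A = 7 equals the sum of eigenvalues 7, and det(A) ≈ 12.0000 matches the eigenvalue product 12.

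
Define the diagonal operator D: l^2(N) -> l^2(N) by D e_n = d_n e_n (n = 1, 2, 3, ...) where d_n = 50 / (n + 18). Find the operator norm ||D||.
||D|| = 50/19 (attained at n = 1)

For D diagonal, ||D|| = sup_n |d_n| = sup_n 50/(n + 18). This is positive and strictly decreasing in n, so the supremum is attained at n = 1: d_1 = 50/(1 + 18) = 50/19. Hence ||D|| = 50/19.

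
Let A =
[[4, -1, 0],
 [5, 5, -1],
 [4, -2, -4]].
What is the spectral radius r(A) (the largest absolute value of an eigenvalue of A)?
r(A) ≈ 5.0033

The eigenvalues of A are the roots of its characteristic polynomial. With M = A (coefficients from the trace, the sum of principal 2x2 minors, and det A):
  p(λ) = det(λ I - M) = λ^3 - 5λ^2 - 13λ + 104.
No integer candidate from the rational root theorem (±divisors of 104) is a root, so the roots are irrational. The cubic discriminant is Δ = -105339 < 0, so there is one real root and a complex-conjugate pair. p(-5) = -81 and p(-4) = 12 have opposite signs, so a root lies in (-5, -4); Newton's method refines it to λ ≈ -4.1545. Dividing out (λ - (-4.1545)) leaves approximately λ^2 - 9.1545λ + 25.0329. For λ^2 - 9.1545λ + 25.0329 the discriminant is -16.3259. It is negative, so the remaining roots are the complex-conjugate pair λ ≈ 4.5773 ± 2.0203i. Their product equals the constant term, so |λ|^2 ≈ 25.0329 and |λ| ≈ 5.0033.
Thus the eigenvalues (to 4 decimals) are -4.1545 (modulus 4.1545); 4.5773 ± 2.0203i (modulus 5.0033). The spectral radius is the largest modulus: r(A) ≈ 5.0033. (Cross-check: r(A) ≤ ||A||_2 ≈ 8.3095; equality holds whenever A is normal, though it can also hold for some non-normal A.)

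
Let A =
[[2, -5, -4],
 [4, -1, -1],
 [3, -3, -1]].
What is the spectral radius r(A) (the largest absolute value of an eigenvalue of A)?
r(A) = sqrt(27) ≈ 5.1962

The eigenvalues of A are the roots of its characteristic polynomial. With M = A (coefficients from the trace, the sum of principal 2x2 minors, and det A):
  p(λ) = det(λ I - M) = λ^3 + 26λ - 27.
By the rational root theorem any rational root is an integer divisor of 27. Testing λ = 1: p(1) = 1 + 0 + 26 - 27 = 0, so λ = 1 is a root. Dividing out (λ - 1) leaves p(λ) = (λ - 1)(λ^2 + λ + 27). For λ^2 + λ + 27 the discriminant is -107. It is negative, so the roots are the complex-conjugate pair λ = -1/2 ± (sqrt(107)/2) i ≈ -0.5 ± 5.172i. For a conjugate pair the product of the roots equals the constant term, so |λ|^2 = 27 and |λ| = sqrt(27) ≈ 5.1962.
Thus the eigenvalues (to 4 decimals) are -0.5 ± 5.172i (modulus 5.1962); 1 (modulus 1). The spectral radius is the largest modulus: r(A) = sqrt(27) ≈ 5.1962. (Cross-check: r(A) ≤ ||A||_2 ≈ 8.3803; equality holds whenever A is normal, though it can also hold for some non-normal A.)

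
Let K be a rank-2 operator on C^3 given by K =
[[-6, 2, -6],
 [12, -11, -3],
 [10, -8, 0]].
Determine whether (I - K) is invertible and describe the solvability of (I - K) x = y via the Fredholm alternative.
(I - K) is invertible (det(I - K) = 96 ≠ 0), so for every y in C^3 the equation (I - K) x = y has a unique solution.

K has rank 2 and factors as K = U V^T = u1 v1^T + u2 v2^T with u1 = (0, -3, -2), v1 = (-2, 3, 3), u2 = (-2, 2, 2), v2 = (3, -1, 3) (multiplying out reproduces the displayed K). The nonzero eigenvalues of U V^T coincide with those of the 2 x 2 matrix G = V^T U = [[v1·u1, v1·u2], [v2·u1, v2·u2]] = [[-15, 16], [-3, -2]], and by the Sylvester determinant identity det(I_3 - U V^T) = det(I_2 - V^T U) = det([[16, -16], [3, 3]]) = (16)(3) - (-16)(3) = 96. (Direct check: I - K =
[[7, -2, 6],
 [-12, 12, 3],
 [-10, 8, 1]]
has determinant 96.) The finite-dimensional Fredholm alternative says: either (I - K) is invertible, or ker(I - K) ≠ {0} and then range(I - K) = ker((I - K)^*)^⊥, with dim ker(I - K) = dim ker((I - K)^*). Since det(I - K) ≠ 0, 1 is not an eigenvalue of K and ker(I - K) = {0}, so we are in the first case: for every y there is a unique x = (I - K)^(-1) y. (Explicitly, by the Woodbury identity, (I - U V^T)^(-1) = I + U (I_2 - G)^(-1) V^T.)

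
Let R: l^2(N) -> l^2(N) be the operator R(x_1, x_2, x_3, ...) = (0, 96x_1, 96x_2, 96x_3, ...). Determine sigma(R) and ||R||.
sigma(R) = closed disk {z in C : |z| ≤ 96}; ||R|| = 96

Note R = 96·U where U is the unit right shift (U x)_k = x_{k-1} (with x_0 := 0); so ||R|| = 96||U|| and sigma(R) = 96·sigma(U). ||R x||^2 = sum_{k≥1} |96x_k|^2 = 9216||x||^2, so ||R|| = 96 and sigma(R) ⊂ {|z| ≤ 96}. For any |lambda| < 96, the equation (R - lambda I) x = 0 forces x_1 = 0, then 96x_k = lambda x_{k+1} ⇒ x = 0, so R has no eigenvalues. But (R - lambda I) is not surjective for |lambda| < 96: solving (R - lambda I) x = e_1 would require x_n proportional to (lambda/96)^(-n), which is not in l^2. So every |lambda| < 96 lies in the residual spectrum. The boundary |lambda| = 96 is in the approximate point spectrum (the spectrum is closed). Hence sigma(R) is the closed disk of radius 96.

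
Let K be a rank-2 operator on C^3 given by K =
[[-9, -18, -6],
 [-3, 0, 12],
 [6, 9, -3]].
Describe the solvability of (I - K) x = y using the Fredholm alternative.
(I - K) is invertible (det(I - K) = -86 ≠ 0), so for every y in C^3 the equation (I - K) x = y has a unique solution.

K has rank 2 and factors as K = U V^T = u1 v1^T + u2 v2^T with u1 = (-3, -3, 3), v1 = (2, 3, -1), u2 = (3, -3, 0), v2 = (-1, -3, -3) (multiplying out reproduces the displayed K). The nonzero eigenvalues of U V^T coincide with those of the 2 x 2 matrix G = V^T U = [[v1·u1, v1·u2], [v2·u1, v2·u2]] = [[-18, -3], [3, 6]], and by the Sylvester determinant identity det(I_3 - U V^T) = det(I_2 - V^T U) = det([[19, 3], [-3, -5]]) = (19)(-5) - (3)(-3) = -86. (Direct check: I - K =
[[10, 18, 6],
 [3, 1, -12],
 [-6, -9, 4]]
has determinant -86.) The finite-dimensional Fredholm alternative says: either (I - K) is invertible, or ker(I - K) ≠ {0} and then range(I - K) = ker((I - K)^*)^⊥, with dim ker(I - K) = dim ker((I - K)^*). Since det(I - K) ≠ 0, 1 is not an eigenvalue of K and ker(I - K) = {0}, so we are in the first case: for every y there is a unique x = (I - K)^(-1) y. (Explicitly, by the Woodbury identity, (I - U V^T)^(-1) = I + U (I_2 - G)^(-1) V^T.)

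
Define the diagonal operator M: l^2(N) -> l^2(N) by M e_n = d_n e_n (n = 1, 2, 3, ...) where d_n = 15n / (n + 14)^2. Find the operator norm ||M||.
||M|| = 15/56 (attained at n = 14)

For M diagonal, ||M|| = sup_n |d_n|. Treat f(x) = 15x / (x + 14)^2 for real x > 0. By the quotient rule, f'(x) = 15(14 - x)/(x + 14)^3, which is positive for x < 14 and negative for x > 14. So f has a unique maximum at x = 14, and since 14 is a positive integer, the supremum over n ≥ 1 is attained at n = 14: d_14 = 15·14/(14 + 14)^2 = 15·14/784 = 15/56. Hence ||M|| = 15/56.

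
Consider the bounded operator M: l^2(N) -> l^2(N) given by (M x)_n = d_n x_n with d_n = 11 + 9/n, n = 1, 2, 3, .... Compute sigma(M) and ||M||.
sigma(M) = {11 + 9/n : n ≥ 1} ∪ {11}; ||M|| = 20

A bounded diagonal operator on l^2 with diagonal entries d_n has spectrum equal to the closure of {d_n : n ≥ 1}: every d_n is an eigenvalue (with eigenvector e_n), so {d_n} ⊂ sigma(M); the spectrum is closed, so its closure is too; and for lambda not in the closure, (M - lambda I) has bounded inverse (the diagonal entries 1/(d_n - lambda) are bounded). For our sequence d_n = 11 + 9/n, n = 1, 2, 3, ...:
  - {d_n} = {11 + 9/n : n ≥ 1}; the only limit point is 11
  - closure = {11 + 9/n : n ≥ 1} ∪ {11}
For the norm: a diagonal operator has ||M|| = sup_n |d_n|. Here d_n = 11 + 9/n is positive and decreasing, so sup_n |d_n| = d_1 = 11 + 9 = 20. So ||M|| = 20.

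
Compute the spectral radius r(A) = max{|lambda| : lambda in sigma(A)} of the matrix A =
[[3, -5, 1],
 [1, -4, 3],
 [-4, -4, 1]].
r(A) ≈ 4.4672

The eigenvalues of A are the roots of its characteristic polynomial. With M = A (coefficients from the trace, the sum of principal 2x2 minors, and det A):
  p(λ) = det(λ I - M) = λ^3 + 8λ - 69.
No integer candidate from the rational root theorem (±divisors of 69) is a root, so the roots are irrational. The cubic discriminant is Δ = -130595 < 0, so there is one real root and a complex-conjugate pair. p(3) = -18 and p(4) = 27 have opposite signs, so a root lies in (3, 4); Newton's method refines it to λ ≈ 3.4577. Dividing out (λ - (3.4577)) leaves approximately λ^2 + 3.4577λ + 19.9556. For λ^2 + 3.4577λ + 19.9556 the discriminant is -67.8667. It is negative, so the remaining roots are the complex-conjugate pair λ ≈ -1.7288 ± 4.1191i. Their product equals the constant term, so |λ|^2 ≈ 19.9556 and |λ| ≈ 4.4672.
Thus the eigenvalues (to 4 decimals) are 3.4577 (modulus 3.4577); -1.7288 ± 4.1191i (modulus 4.4672). The spectral radius is the largest modulus: r(A) ≈ 4.4672. (Cross-check: r(A) ≤ ||A||_2 ≈ 8.0907; equality holds whenever A is normal, though it can also hold for some non-normal A.)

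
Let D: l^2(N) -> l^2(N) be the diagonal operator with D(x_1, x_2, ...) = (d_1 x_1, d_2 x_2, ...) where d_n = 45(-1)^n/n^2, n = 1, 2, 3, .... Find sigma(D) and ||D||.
sigma(D) = {45(-1)^n/n^2 : n ≥ 1} ∪ {0}; ||D|| = 45

A bounded diagonal operator on l^2 with diagonal entries d_n has spectrum equal to the closure of {d_n : n ≥ 1}: every d_n is an eigenvalue (with eigenvector e_n), so {d_n} ⊂ sigma(D); the spectrum is closed, so its closure is too; and for lambda not in the closure, (D - lambda I) has bounded inverse (the diagonal entries 1/(d_n - lambda) are bounded). For our sequence d_n = 45(-1)^n/n^2, n = 1, 2, 3, ...:
  - {d_n} = {45(-1)^n/n^2 : n ≥ 1}; the only limit point is 0
  - closure = {45(-1)^n/n^2 : n ≥ 1} ∪ {0}
For the norm: a diagonal operator has ||D|| = sup_n |d_n|. Here |d_n| = 45/n^2 is decreasing, so sup_n |d_n| = |d_1| = 45. So ||D|| = 45.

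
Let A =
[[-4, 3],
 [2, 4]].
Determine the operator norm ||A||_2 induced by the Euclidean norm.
||A||_2 = sqrt((45 + sqrt(89))/2) ≈ 5.217 (= sqrt(largest eigenvalue of A^T A))

||A||_2 = sigma_max(A) = sqrt(lambda_max(A^T A)). Form the symmetric matrix M = A^T A =
[[20, -4],
 [-4, 25]].
Its characteristic polynomial (trace, determinant of M give the coefficients) is
  p(λ) = det(λ I - M) = λ^2 - 45λ + 484.
For λ^2 - 45λ + 484 the discriminant is 89. It is nonnegative but not a perfect square, so the roots are real and irrational: λ = (45 ± sqrt(89))/2 ≈ 27.217, 17.783.
So the eigenvalues of A^T A are ≈ 17.783, 27.217 (all ≥ 0, as they must be for A^T A). The largest is λ_max = (45 + sqrt(89))/2 ≈ 27.217, hence ||A||_2 = sqrt(λ_max) = sqrt((45 + sqrt(89))/2) ≈ 5.217.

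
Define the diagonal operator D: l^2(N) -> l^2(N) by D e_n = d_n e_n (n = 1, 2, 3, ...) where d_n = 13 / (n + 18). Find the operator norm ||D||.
||D|| = 13/19 (attained at n = 1)

For D diagonal, ||D|| = sup_n |d_n| = sup_n 13/(n + 18). This is positive and strictly decreasing in n, so the supremum is attained at n = 1: d_1 = 13/(1 + 18) = 13/19. Hence ||D|| = 13/19.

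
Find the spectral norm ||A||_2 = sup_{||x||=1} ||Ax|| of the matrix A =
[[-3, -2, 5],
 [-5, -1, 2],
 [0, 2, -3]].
||A||_2 ≈ 8.2662 (= sqrt(largest eigenvalue of A^T A))

||A||_2 = sigma_max(A) = sqrt(lambda_max(A^T A)). Form the symmetric matrix M = A^T A =
[[34, 11, -25],
 [11, 9, -18],
 [-25, -18, 38]].
Its characteristic polynomial (trace, sum of principal 2x2 minors, determinant of M give the coefficients) is
  p(λ) = det(λ I - M) = λ^3 - 81λ^2 + 870λ - 289.
No integer candidate from the rational root theorem (±divisors of 289) is a root, so the roots are irrational. The cubic discriminant is Δ = 2081992977 > 0, so there are three distinct real roots. p(0) = -289 and p(1) = 501 have opposite signs, so a root lies in (0, 1); Newton's method refines it to λ ≈ 0.3431. p(12) = 215 and p(13) = -471 have opposite signs, so a root lies in (12, 13); Newton's method refines it to λ ≈ 12.3274. p(68) = -1241 and p(69) = 2609 have opposite signs, so a root lies in (68, 69); Newton's method refines it to λ ≈ 68.3295. Check (Vieta): the three roots sum to 81, matching tr M = 81.
So the eigenvalues of A^T A are ≈ 0.3431, 12.3274, 68.3295 (all ≥ 0, as they must be for A^T A). The largest is λ_max ≈ 68.3295, hence ||A||_2 = sqrt(λ_max) ≈ 8.2662.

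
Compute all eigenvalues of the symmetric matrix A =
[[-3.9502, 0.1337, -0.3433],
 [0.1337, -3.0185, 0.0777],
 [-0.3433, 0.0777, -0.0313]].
sigma(A) ≈ {-4, -3, 0}

A is real symmetric, so its spectrum consists of real eigenvalues. Expanding the characteristic polynomial of the displayed matrix gives
  det(λ I - A) = p(λ) = λ^3 + (7)λ^2 + (12)λ + (0).
Solving p(λ) = 0 yields eigenvalues ≈ -4, -3, 0. (A is shown rounded to 4 decimals, so these recover the underlying integer eigenvalues to within that precision.)
Verification: the trace of A = -7 equals the sum of eigenvalues -7, and det(A) ≈ -0.0002 matches the eigenvalue product 0.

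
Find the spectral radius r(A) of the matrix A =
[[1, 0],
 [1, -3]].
r(A) = 3

The eigenvalues of A are the roots of its characteristic polynomial. With M = A (coefficients from the trace and determinant):
  p(λ) = det(λ I - M) = λ^2 + 2λ - 3.
For λ^2 + 2λ - 3 the discriminant is 16. It is a perfect square (4^2), so the roots are rational: λ = (-2 ± 4)/2 = 1, -3.
Thus the eigenvalues (to 4 decimals) are 1 (modulus 1); -3 (modulus 3). The spectral radius is the largest modulus: r(A) = 3. (Cross-check: r(A) ≤ ||A||_2 ≈ 3.1796; equality holds whenever A is normal, though it can also hold for some non-normal A.)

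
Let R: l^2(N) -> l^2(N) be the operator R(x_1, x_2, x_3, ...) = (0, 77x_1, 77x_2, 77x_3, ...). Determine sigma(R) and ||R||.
sigma(R) = closed disk {z in C : |z| ≤ 77}; ||R|| = 77

Note R = 77·U where U is the unit right shift (U x)_k = x_{k-1} (with x_0 := 0); so ||R|| = 77||U|| and sigma(R) = 77·sigma(U). ||R x||^2 = sum_{k≥1} |77x_k|^2 = 5929||x||^2, so ||R|| = 77 and sigma(R) ⊂ {|z| ≤ 77}. For any |lambda| < 77, the equation (R - lambda I) x = 0 forces x_1 = 0, then 77x_k = lambda x_{k+1} ⇒ x = 0, so R has no eigenvalues. But (R - lambda I) is not surjective for |lambda| < 77: solving (R - lambda I) x = e_1 would require x_n proportional to (lambda/77)^(-n), which is not in l^2. So every |lambda| < 77 lies in the residual spectrum. The boundary |lambda| = 77 is in the approximate point spectrum (the spectrum is closed). Hence sigma(R) is the closed disk of radius 77.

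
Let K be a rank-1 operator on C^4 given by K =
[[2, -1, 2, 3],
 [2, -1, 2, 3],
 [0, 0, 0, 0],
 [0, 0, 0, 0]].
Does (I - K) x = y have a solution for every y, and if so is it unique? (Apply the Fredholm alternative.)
(I - K) is singular (det(I - K) = 0, i.e. 1 ∈ sigma(K)). (I - K) x = y is solvable iff y ⊥ ker((I - K)^*) = span{(2, -1, 2, 3)}, i.e. iff 2y_1 - y_2 + 2y_3 + 3y_4 = 0. When solvable, the solutions are x = y + c·(1, 1, 0, 0), c arbitrary (ker(I - K) = span{(1, 1, 0, 0)}, dimension 1).

K has rank 1, so it is an outer product K = u v^T: every row of K is a multiple of one row vector. Reading off the entries, u = (1, 1, 0, 0) and v = (2, -1, 2, 3) (row i of K equals u_i·v^T). A rank-one matrix u v^T satisfies K u = u (v·u) and kills the (3)-dimensional subspace v^⊥, so its characteristic polynomial is lambda^3 (lambda - v·u) with v·u = tr K = 1. Hence the eigenvalues of I - K are 1 (multiplicity 3) and 1 - (1) = 0, so det(I - K) = 0. (Direct check: I - K =
[[-1, 1, -2, -3],
 [-2, 2, -2, -3],
 [0, 0, 1, 0],
 [0, 0, 0, 1]]
has determinant 0.) So 1 is an eigenvalue of K and (I - K) is not invertible. The finite-dimensional Fredholm alternative says: either (I - K) is invertible, or ker(I - K) ≠ {0} and then range(I - K) = ker((I - K)^*)^⊥, with dim ker(I - K) = dim ker((I - K)^*). We are in the second case, so we need both kernels. Kernel of I - K: (I - K) u = u - u (v·u) = u - u = 0, so ker(I - K) = span{u} = span{(1, 1, 0, 0)} (it is exactly 1-dimensional because rank(I - K) = 3). Kernel of the adjoint: K is real, so (I - K)^* = I - K^T = I - v u^T, and (I - v u^T) v = v - v (u·v) = 0; hence ker((I - K)^*) = span{v} = span{(2, -1, 2, 3)}. Therefore (I - K) x = y is solvable iff <y, v> = 0, i.e. iff 2y_1 - y_2 + 2y_3 + 3y_4 = 0. When this holds, K y = u (v·y) = 0, so (I - K) y = y and x = y is a particular solution; the full solution set is the line x = y + c·u = y + c·(1, 1, 0, 0), c ∈ C.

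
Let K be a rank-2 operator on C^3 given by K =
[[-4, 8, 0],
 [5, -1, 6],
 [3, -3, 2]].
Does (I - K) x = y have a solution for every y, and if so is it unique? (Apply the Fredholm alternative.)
(I - K) is invertible (det(I - K) = -24 ≠ 0), so for every y in C^3 the equation (I - K) x = y has a unique solution.

K has rank 2 and factors as K = U V^T = u1 v1^T + u2 v2^T with u1 = (2, 2, 0), v1 = (1, 1, 2), u2 = (-2, 1, 1), v2 = (3, -3, 2) (multiplying out reproduces the displayed K). The nonzero eigenvalues of U V^T coincide with those of the 2 x 2 matrix G = V^T U = [[v1·u1, v1·u2], [v2·u1, v2·u2]] = [[4, 1], [0, -7]], and by the Sylvester determinant identity det(I_3 - U V^T) = det(I_2 - V^T U) = det([[-3, -1], [0, 8]]) = (-3)(8) - (-1)(0) = -24. (Direct check: I - K =
[[5, -8, 0],
 [-5, 2, -6],
 [-3, 3, -1]]
has determinant -24.) The finite-dimensional Fredholm alternative says: either (I - K) is invertible, or ker(I - K) ≠ {0} and then range(I - K) = ker((I - K)^*)^⊥, with dim ker(I - K) = dim ker((I - K)^*). Since det(I - K) ≠ 0, 1 is not an eigenvalue of K and ker(I - K) = {0}, so we are in the first case: for every y there is a unique x = (I - K)^(-1) y. (Explicitly, by the Woodbury identity, (I - U V^T)^(-1) = I + U (I_2 - G)^(-1) V^T.)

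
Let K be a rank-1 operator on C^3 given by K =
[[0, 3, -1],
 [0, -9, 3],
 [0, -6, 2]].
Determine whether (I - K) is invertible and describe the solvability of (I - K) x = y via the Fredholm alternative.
(I - K) is invertible (det(I - K) = 8 ≠ 0), so for every y in C^3 the equation (I - K) x = y has a unique solution.

K has rank 1, so it is an outer product K = u v^T: every row of K is a multiple of one row vector. Reading off the entries, u = (-1, 3, 2) and v = (0, -3, 1) (row i of K equals u_i·v^T). A rank-one matrix u v^T satisfies K u = u (v·u) and kills the (2)-dimensional subspace v^⊥, so its characteristic polynomial is lambda^2 (lambda - v·u) with v·u = tr K = -7. Hence the eigenvalues of I - K are 1 (multiplicity 2) and 1 - (-7) = 8, so det(I - K) = 8. (Direct check: I - K =
[[1, -3, 1],
 [0, 10, -3],
 [0, 6, -1]]
has determinant 8.) The finite-dimensional Fredholm alternative says: either (I - K) is invertible, or ker(I - K) ≠ {0} and then range(I - K) = ker((I - K)^*)^⊥, with dim ker(I - K) = dim ker((I - K)^*). Since det(I - K) ≠ 0, 1 is not an eigenvalue of K and ker(I - K) = {0}, so we are in the first case: for every y there is a unique x = (I - K)^(-1) y. Explicitly, by the Sherman–Morrison formula, (I - u v^T)^(-1) = I + u v^T/(1 - v·u), i.e. (I - K)^(-1) = I + K/(8).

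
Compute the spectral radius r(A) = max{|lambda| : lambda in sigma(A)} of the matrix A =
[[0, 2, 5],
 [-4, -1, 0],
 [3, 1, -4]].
r(A) ≈ 6.3794

The eigenvalues of A are the roots of its characteristic polynomial. With M = A (coefficients from the trace, the sum of principal 2x2 minors, and det A):
  p(λ) = det(λ I - M) = λ^3 + 5λ^2 - 3λ + 37.
No integer candidate from the rational root theorem (±divisors of 37) is a root, so the roots are irrational. The cubic discriminant is Δ = -65120 < 0, so there is one real root and a complex-conjugate pair. p(-7) = -40 and p(-6) = 19 have opposite signs, so a root lies in (-7, -6); Newton's method refines it to λ ≈ -6.3794. Dividing out (λ - (-6.3794)) leaves approximately λ^2 - 1.3794λ + 5.7999. For λ^2 - 1.3794λ + 5.7999 the discriminant is -21.2968. It is negative, so the remaining roots are the complex-conjugate pair λ ≈ 0.6897 ± 2.3074i. Their product equals the constant term, so |λ|^2 ≈ 5.7999 and |λ| ≈ 2.4083.
Thus the eigenvalues (to 4 decimals) are -6.3794 (modulus 6.3794); 0.6897 ± 2.3074i (modulus 2.4083). The spectral radius is the largest modulus: r(A) ≈ 6.3794. (Cross-check: r(A) ≤ ||A||_2 ≈ 6.8938; equality holds whenever A is normal, though it can also hold for some non-normal A.)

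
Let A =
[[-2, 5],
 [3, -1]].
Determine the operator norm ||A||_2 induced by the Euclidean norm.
||A||_2 = sqrt((39 + sqrt(845))/2) ≈ 5.8339 (= sqrt(largest eigenvalue of A^T A))

||A||_2 = sigma_max(A) = sqrt(lambda_max(A^T A)). Form the symmetric matrix M = A^T A =
[[13, -13],
 [-13, 26]].
Its characteristic polynomial (trace, determinant of M give the coefficients) is
  p(λ) = det(λ I - M) = λ^2 - 39λ + 169.
For λ^2 - 39λ + 169 the discriminant is 845. It is nonnegative but not a perfect square, so the roots are real and irrational: λ = (39 ± sqrt(845))/2 ≈ 34.0344, 4.9656.
So the eigenvalues of A^T A are ≈ 4.9656, 34.0344 (all ≥ 0, as they must be for A^T A). The largest is λ_max = (39 + sqrt(845))/2 ≈ 34.0344, hence ||A||_2 = sqrt(λ_max) = sqrt((39 + sqrt(845))/2) ≈ 5.8339.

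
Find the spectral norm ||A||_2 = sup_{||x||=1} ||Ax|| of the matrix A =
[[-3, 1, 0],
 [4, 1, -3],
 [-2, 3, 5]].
||A||_2 ≈ 7.5466 (= sqrt(largest eigenvalue of A^T A))

||A||_2 = sigma_max(A) = sqrt(lambda_max(A^T A)). Form the symmetric matrix M = A^T A =
[[29, -5, -22],
 [-5, 11, 12],
 [-22, 12, 34]].
Its characteristic polynomial (trace, sum of principal 2x2 minors, determinant of M give the coefficients) is
  p(λ) = det(λ I - M) = λ^3 - 74λ^2 + 1026λ - 3136.
No integer candidate from the rational root theorem (±divisors of 3136) is a root, so the roots are irrational. The cubic discriminant is Δ = 381368176 > 0, so there are three distinct real roots. p(4) = -152 and p(5) = 269 have opposite signs, so a root lies in (4, 5); Newton's method refines it to λ ≈ 4.3292. p(12) = 248 and p(13) = -107 have opposite signs, so a root lies in (12, 13); Newton's method refines it to λ ≈ 12.7192. p(56) = -2128 and p(57) = 113 have opposite signs, so a root lies in (56, 57); Newton's method refines it to λ ≈ 56.9516. Check (Vieta): the three roots sum to 74, matching tr M = 74.
So the eigenvalues of A^T A are ≈ 4.3292, 12.7192, 56.9516 (all ≥ 0, as they must be for A^T A). The largest is λ_max ≈ 56.9516, hence ||A||_2 = sqrt(λ_max) ≈ 7.5466.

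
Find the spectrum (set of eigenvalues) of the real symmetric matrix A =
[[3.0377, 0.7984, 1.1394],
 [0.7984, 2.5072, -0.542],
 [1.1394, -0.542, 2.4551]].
sigma(A) ≈ {1, 3, 4}

A is real symmetric, so its spectrum consists of real eigenvalues. Expanding the characteristic polynomial of the displayed matrix gives
  det(λ I - A) = p(λ) = λ^3 + (-8)λ^2 + (19)λ + (-12).
Solving p(λ) = 0 yields eigenvalues ≈ 1, 3, 4. (A is shown rounded to 4 decimals, so these recover the underlying integer eigenvalues to within that precision.)
Verification: the trace of A = 8 equals the sum of eigenvalues 8, and det(A) ≈ 11.9999 matches the eigenvalue product 12.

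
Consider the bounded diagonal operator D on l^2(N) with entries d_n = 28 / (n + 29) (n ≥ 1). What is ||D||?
||D|| = 14/15 (attained at n = 1)

For D diagonal, ||D|| = sup_n |d_n| = sup_n 28/(n + 29). This is positive and strictly decreasing in n, so the supremum is attained at n = 1: d_1 = 28/(1 + 29) = 14/15. Hence ||D|| = 14/15.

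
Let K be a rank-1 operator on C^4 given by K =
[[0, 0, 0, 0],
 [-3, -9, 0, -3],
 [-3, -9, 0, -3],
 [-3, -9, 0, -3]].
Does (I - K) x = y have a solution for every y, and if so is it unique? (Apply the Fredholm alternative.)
(I - K) is invertible (det(I - K) = 13 ≠ 0), so for every y in C^4 the equation (I - K) x = y has a unique solution.

K has rank 1, so it is an outer product K = u v^T: every row of K is a multiple of one row vector. Reading off the entries, u = (0, -3, -3, -3) and v = (1, 3, 0, 1) (row i of K equals u_i·v^T). A rank-one matrix u v^T satisfies K u = u (v·u) and kills the (3)-dimensional subspace v^⊥, so its characteristic polynomial is lambda^3 (lambda - v·u) with v·u = tr K = -12. Hence the eigenvalues of I - K are 1 (multiplicity 3) and 1 - (-12) = 13, so det(I - K) = 13. (Direct check: I - K =
[[1, 0, 0, 0],
 [3, 10, 0, 3],
 [3, 9, 1, 3],
 [3, 9, 0, 4]]
has determinant 13.) The finite-dimensional Fredholm alternative says: either (I - K) is invertible, or ker(I - K) ≠ {0} and then range(I - K) = ker((I - K)^*)^⊥, with dim ker(I - K) = dim ker((I - K)^*). Since det(I - K) ≠ 0, 1 is not an eigenvalue of K and ker(I - K) = {0}, so we are in the first case: for every y there is a unique x = (I - K)^(-1) y. Explicitly, by the Sherman–Morrison formula, (I - u v^T)^(-1) = I + u v^T/(1 - v·u), i.e. (I - K)^(-1) = I + K/(13).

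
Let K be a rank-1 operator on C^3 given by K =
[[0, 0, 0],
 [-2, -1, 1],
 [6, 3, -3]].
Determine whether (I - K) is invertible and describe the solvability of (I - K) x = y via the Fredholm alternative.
(I - K) is invertible (det(I - K) = 5 ≠ 0), so for every y in C^3 the equation (I - K) x = y has a unique solution.

K has rank 1, so it is an outer product K = u v^T: every row of K is a multiple of one row vector. Reading off the entries, u = (0, 1, -3) and v = (-2, -1, 1) (row i of K equals u_i·v^T). A rank-one matrix u v^T satisfies K u = u (v·u) and kills the (2)-dimensional subspace v^⊥, so its characteristic polynomial is lambda^2 (lambda - v·u) with v·u = tr K = -4. Hence the eigenvalues of I - K are 1 (multiplicity 2) and 1 - (-4) = 5, so det(I - K) = 5. (Direct check: I - K =
[[1, 0, 0],
 [2, 2, -1],
 [-6, -3, 4]]
has determinant 5.) The finite-dimensional Fredholm alternative says: either (I - K) is invertible, or ker(I - K) ≠ {0} and then range(I - K) = ker((I - K)^*)^⊥, with dim ker(I - K) = dim ker((I - K)^*). Since det(I - K) ≠ 0, 1 is not an eigenvalue of K and ker(I - K) = {0}, so we are in the first case: for every y there is a unique x = (I - K)^(-1) y. Explicitly, by the Sherman–Morrison formula, (I - u v^T)^(-1) = I + u v^T/(1 - v·u), i.e. (I - K)^(-1) = I + K/(5).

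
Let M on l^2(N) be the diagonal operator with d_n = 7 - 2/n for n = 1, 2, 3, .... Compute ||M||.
||M|| = 7

For a diagonal operator on l^2 with entries d_n, ||M|| = sup_n |d_n|. Here d_1 = 5, d_2 = 6, ..., and d_n = 7 - 2/n increases monotonically toward 7. All terms lie in [5, 7), so |d_n| = d_n and the supremum is the limit 7, which is not attained by any individual d_n. Hence ||M|| = 7.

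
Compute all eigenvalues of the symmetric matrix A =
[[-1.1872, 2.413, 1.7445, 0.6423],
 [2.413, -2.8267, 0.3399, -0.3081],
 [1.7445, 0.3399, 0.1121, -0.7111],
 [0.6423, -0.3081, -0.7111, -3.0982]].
sigma(A) ≈ {-5, -3, -1, 2}

A is real symmetric, so its spectrum consists of real eigenvalues. Expanding the characteristic polynomial of the displayed matrix gives
  det(λ I - A) = p(λ) = λ^4 + (7)λ^3 + (5)λ^2 + (-31)λ + (-29.9989).
Solving p(λ) = 0 yields eigenvalues ≈ -5, -3, -1, 2. (A is shown rounded to 4 decimals, so these recover the underlying integer eigenvalues to within that precision.)
Verification: the trace of A = -7 equals the sum of eigenvalues -7, and det(A) ≈ -29.9989 matches the eigenvalue product -30.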